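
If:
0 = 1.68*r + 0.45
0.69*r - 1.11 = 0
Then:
No Solution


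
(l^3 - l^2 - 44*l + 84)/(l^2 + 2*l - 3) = (l^3 - l^2 - 44*l + 84)/(l^2 + 2*l - 3)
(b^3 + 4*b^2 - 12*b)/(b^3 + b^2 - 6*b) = (b + 6)/(b + 3)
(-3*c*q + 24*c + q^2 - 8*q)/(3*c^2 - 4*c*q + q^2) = (q - 8)/(-c + q)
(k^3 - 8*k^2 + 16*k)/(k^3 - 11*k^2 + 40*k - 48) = k/(k - 3)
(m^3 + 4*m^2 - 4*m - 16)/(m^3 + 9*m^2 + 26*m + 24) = (m - 2)/(m + 3)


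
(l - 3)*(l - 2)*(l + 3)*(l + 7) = l^4 + 5*l^3 - 23*l^2 - 45*l + 126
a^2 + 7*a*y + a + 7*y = (a + 1)*(a + 7*y)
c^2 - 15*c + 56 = (c - 8)*(c - 7)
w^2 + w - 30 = (w - 5)*(w + 6)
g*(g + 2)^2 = g^3 + 4*g^2 + 4*g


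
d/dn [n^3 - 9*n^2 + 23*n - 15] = 3*n^2 - 18*n + 23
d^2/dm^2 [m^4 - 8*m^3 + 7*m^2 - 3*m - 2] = 12*m^2 - 48*m + 14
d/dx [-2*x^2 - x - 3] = -4*x - 1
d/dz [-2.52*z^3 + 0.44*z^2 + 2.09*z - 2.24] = -7.56*z^2 + 0.88*z + 2.09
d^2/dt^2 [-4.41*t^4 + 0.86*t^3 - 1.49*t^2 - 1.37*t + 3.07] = -52.92*t^2 + 5.16*t - 2.98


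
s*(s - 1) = s^2 - s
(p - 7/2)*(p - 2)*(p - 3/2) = p^3 - 7*p^2 + 61*p/4 - 21/2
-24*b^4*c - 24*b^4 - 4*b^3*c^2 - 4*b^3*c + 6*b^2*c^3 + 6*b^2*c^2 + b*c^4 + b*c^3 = (-2*b + c)*(2*b + c)*(6*b + c)*(b*c + b)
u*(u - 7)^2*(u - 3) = u^4 - 17*u^3 + 91*u^2 - 147*u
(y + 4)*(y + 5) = y^2 + 9*y + 20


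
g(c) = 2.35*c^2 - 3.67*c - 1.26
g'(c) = 4.7*c - 3.67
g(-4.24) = 56.55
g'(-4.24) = -23.60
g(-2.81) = 27.61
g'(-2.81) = -16.88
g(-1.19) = 6.44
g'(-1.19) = -9.26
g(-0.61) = 1.85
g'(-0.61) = -6.54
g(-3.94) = 49.68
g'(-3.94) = -22.19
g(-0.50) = 1.16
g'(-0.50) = -6.02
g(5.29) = 45.09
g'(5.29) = 21.19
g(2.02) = 0.92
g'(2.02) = 5.82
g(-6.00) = 105.36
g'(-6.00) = -31.87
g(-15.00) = 582.54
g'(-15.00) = -74.17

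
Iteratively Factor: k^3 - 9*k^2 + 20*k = (k - 5)*(k^2 - 4*k) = k*(k - 5)*(k - 4)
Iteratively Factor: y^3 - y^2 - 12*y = (y - 4)*(y^2 + 3*y) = y*(y - 4)*(y + 3)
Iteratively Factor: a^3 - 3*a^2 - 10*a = (a - 5)*(a^2 + 2*a) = (a - 5)*(a + 2)*(a)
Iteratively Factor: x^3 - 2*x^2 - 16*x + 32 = (x - 4)*(x^2 + 2*x - 8) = (x - 4)*(x + 4)*(x - 2)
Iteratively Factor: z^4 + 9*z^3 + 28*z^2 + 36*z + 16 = (z + 1)*(z^3 + 8*z^2 + 20*z + 16) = (z + 1)*(z + 2)*(z^2 + 6*z + 8) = (z + 1)*(z + 2)^2*(z + 4)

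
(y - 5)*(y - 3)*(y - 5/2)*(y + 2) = y^4 - 17*y^3/2 + 14*y^2 + 65*y/2 - 75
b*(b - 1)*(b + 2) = b^3 + b^2 - 2*b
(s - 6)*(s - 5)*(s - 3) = s^3 - 14*s^2 + 63*s - 90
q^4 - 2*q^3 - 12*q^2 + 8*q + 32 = (q - 4)*(q - 2)*(q + 2)^2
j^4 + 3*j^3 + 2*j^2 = j^2*(j + 1)*(j + 2)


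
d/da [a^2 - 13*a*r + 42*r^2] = 2*a - 13*r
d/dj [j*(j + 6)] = 2*j + 6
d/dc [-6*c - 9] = -6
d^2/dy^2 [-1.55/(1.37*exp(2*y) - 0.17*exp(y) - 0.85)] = (1.55*(2.74*exp(y) - 0.17)*(5.48*exp(y) - 0.34)*exp(y) + (8.494*exp(y) - 0.2635)*(-1.37*exp(2*y) + 0.17*exp(y) + 0.85))*exp(y)/(-1.37*exp(2*y) + 0.17*exp(y) + 0.85)^3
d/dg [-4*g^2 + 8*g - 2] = 8 - 8*g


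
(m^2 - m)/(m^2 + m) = (m - 1)/(m + 1)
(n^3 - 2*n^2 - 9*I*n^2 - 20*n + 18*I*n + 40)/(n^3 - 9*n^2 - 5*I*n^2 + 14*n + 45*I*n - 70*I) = (n - 4*I)/(n - 7)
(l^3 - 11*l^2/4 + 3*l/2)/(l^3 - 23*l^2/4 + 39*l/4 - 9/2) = l/(l - 3)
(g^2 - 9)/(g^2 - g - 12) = (g - 3)/(g - 4)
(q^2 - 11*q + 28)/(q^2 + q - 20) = (q - 7)/(q + 5)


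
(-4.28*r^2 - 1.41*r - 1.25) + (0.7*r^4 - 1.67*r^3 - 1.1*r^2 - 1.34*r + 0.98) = 0.7*r^4 - 1.67*r^3 - 5.38*r^2 - 2.75*r - 0.27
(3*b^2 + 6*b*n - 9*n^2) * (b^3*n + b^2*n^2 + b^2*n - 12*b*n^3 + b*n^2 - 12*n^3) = 3*b^5*n + 9*b^4*n^2 + 3*b^4*n - 39*b^3*n^3 + 9*b^3*n^2 - 81*b^2*n^4 - 39*b^2*n^3 + 108*b*n^5 - 81*b*n^4 + 108*n^5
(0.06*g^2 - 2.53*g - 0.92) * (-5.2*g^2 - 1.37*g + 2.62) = -0.312*g^4 + 13.0738*g^3 + 8.4073*g^2 - 5.3682*g - 2.4104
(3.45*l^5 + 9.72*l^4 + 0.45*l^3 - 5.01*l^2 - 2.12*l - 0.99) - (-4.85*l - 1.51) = 3.45*l^5 + 9.72*l^4 + 0.45*l^3 - 5.01*l^2 + 2.73*l + 0.52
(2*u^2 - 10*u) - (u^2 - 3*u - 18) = u^2 - 7*u + 18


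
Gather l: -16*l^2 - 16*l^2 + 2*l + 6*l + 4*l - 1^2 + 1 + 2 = -32*l^2 + 12*l + 2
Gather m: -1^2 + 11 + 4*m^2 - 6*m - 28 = 4*m^2 - 6*m - 18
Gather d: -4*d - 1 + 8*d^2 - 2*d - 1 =8*d^2 - 6*d - 2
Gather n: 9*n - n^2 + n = -n^2 + 10*n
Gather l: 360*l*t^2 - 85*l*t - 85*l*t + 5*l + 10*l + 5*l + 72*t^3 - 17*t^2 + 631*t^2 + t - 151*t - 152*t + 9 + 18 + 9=l*(360*t^2 - 170*t + 20) + 72*t^3 + 614*t^2 - 302*t + 36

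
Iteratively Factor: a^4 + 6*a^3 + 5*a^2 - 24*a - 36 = (a - 2)*(a^3 + 8*a^2 + 21*a + 18) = (a - 2)*(a + 3)*(a^2 + 5*a + 6) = (a - 2)*(a + 3)^2*(a + 2)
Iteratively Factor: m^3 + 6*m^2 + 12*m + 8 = (m + 2)*(m^2 + 4*m + 4) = (m + 2)^2*(m + 2)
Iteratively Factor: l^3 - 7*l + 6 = (l - 1)*(l^2 + l - 6) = (l - 2)*(l - 1)*(l + 3)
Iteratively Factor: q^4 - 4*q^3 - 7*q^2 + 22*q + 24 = (q - 4)*(q^3 - 7*q - 6) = (q - 4)*(q + 1)*(q^2 - q - 6) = (q - 4)*(q + 1)*(q + 2)*(q - 3)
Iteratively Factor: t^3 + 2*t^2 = (t + 2)*(t^2) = t*(t + 2)*(t)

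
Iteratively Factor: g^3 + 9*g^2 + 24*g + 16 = (g + 1)*(g^2 + 8*g + 16) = (g + 1)*(g + 4)*(g + 4)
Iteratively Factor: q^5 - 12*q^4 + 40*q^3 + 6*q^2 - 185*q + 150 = (q + 2)*(q^4 - 14*q^3 + 68*q^2 - 130*q + 75) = (q - 5)*(q + 2)*(q^3 - 9*q^2 + 23*q - 15) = (q - 5)*(q - 1)*(q + 2)*(q^2 - 8*q + 15) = (q - 5)*(q - 3)*(q - 1)*(q + 2)*(q - 5)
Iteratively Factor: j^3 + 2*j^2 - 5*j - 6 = (j + 1)*(j^2 + j - 6) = (j - 2)*(j + 1)*(j + 3)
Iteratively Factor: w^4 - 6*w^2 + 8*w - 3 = (w + 3)*(w^3 - 3*w^2 + 3*w - 1) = (w - 1)*(w + 3)*(w^2 - 2*w + 1) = (w - 1)^2*(w + 3)*(w - 1)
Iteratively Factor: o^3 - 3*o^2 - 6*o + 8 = (o - 1)*(o^2 - 2*o - 8) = (o - 1)*(o + 2)*(o - 4)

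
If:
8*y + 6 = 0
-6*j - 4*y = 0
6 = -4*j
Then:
No Solution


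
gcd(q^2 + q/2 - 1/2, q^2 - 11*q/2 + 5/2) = q - 1/2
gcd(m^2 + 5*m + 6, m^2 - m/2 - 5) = m + 2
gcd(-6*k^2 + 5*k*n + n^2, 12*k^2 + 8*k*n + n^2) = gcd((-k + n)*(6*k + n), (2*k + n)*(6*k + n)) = 6*k + n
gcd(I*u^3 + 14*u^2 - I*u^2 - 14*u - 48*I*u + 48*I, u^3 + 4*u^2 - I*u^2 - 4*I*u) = 1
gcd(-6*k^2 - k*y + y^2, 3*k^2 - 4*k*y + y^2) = -3*k + y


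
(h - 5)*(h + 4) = h^2 - h - 20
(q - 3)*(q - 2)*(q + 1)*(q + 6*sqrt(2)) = q^4 - 4*q^3 + 6*sqrt(2)*q^3 - 24*sqrt(2)*q^2 + q^2 + 6*q + 6*sqrt(2)*q + 36*sqrt(2)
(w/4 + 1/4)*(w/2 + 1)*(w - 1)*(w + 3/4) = w^4/8 + 11*w^3/32 + w^2/16 - 11*w/32 - 3/16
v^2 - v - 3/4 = (v - 3/2)*(v + 1/2)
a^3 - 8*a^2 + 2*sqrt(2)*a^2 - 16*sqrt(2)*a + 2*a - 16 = (a - 8)*(a + sqrt(2))^2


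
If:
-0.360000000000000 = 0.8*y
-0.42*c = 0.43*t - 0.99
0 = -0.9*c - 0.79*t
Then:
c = -14.17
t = 16.14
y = -0.45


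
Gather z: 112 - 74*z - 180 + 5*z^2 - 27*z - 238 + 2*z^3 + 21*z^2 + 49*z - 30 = 2*z^3 + 26*z^2 - 52*z - 336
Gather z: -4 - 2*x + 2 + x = -x - 2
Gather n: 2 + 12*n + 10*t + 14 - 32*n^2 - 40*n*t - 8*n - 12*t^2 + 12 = -32*n^2 + n*(4 - 40*t) - 12*t^2 + 10*t + 28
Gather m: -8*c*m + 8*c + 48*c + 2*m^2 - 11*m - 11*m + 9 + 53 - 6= 56*c + 2*m^2 + m*(-8*c - 22) + 56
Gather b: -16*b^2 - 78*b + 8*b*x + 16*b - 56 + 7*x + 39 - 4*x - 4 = -16*b^2 + b*(8*x - 62) + 3*x - 21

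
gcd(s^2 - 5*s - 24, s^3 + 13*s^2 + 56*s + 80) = 1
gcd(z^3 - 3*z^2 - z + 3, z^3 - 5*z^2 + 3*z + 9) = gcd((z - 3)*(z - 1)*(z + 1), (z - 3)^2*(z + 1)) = z^2 - 2*z - 3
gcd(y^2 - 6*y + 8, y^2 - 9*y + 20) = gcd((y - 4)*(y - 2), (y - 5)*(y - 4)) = y - 4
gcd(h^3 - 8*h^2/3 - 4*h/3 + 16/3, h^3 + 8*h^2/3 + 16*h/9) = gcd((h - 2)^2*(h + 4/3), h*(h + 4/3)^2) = h + 4/3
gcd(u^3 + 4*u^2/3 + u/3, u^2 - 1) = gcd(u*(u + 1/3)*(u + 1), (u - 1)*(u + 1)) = u + 1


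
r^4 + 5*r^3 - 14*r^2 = r^2*(r - 2)*(r + 7)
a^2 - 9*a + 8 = (a - 8)*(a - 1)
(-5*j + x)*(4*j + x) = -20*j^2 - j*x + x^2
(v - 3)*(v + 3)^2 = v^3 + 3*v^2 - 9*v - 27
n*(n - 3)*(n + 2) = n^3 - n^2 - 6*n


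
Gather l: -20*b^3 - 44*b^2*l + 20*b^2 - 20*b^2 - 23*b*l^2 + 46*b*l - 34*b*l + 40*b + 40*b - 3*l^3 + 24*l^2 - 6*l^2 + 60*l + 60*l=-20*b^3 + 80*b - 3*l^3 + l^2*(18 - 23*b) + l*(-44*b^2 + 12*b + 120)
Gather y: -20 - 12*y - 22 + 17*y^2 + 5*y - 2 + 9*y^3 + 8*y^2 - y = 9*y^3 + 25*y^2 - 8*y - 44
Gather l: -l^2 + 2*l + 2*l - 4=-l^2 + 4*l - 4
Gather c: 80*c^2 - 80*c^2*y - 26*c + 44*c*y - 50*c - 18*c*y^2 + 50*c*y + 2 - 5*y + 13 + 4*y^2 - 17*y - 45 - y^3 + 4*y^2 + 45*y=c^2*(80 - 80*y) + c*(-18*y^2 + 94*y - 76) - y^3 + 8*y^2 + 23*y - 30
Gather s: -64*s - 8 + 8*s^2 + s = 8*s^2 - 63*s - 8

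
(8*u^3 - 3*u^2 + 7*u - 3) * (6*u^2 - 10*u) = 48*u^5 - 98*u^4 + 72*u^3 - 88*u^2 + 30*u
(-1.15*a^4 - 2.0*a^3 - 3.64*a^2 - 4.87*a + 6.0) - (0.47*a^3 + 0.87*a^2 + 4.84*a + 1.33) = -1.15*a^4 - 2.47*a^3 - 4.51*a^2 - 9.71*a + 4.67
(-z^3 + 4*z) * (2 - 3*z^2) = 3*z^5 - 14*z^3 + 8*z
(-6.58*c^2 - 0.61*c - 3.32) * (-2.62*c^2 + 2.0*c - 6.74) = 17.2396*c^4 - 11.5618*c^3 + 51.8276*c^2 - 2.5286*c + 22.3768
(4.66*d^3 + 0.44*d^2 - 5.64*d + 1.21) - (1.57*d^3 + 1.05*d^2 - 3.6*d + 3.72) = 3.09*d^3 - 0.61*d^2 - 2.04*d - 2.51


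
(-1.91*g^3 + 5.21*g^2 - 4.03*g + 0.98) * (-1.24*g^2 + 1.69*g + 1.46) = 2.3684*g^5 - 9.6883*g^4 + 11.0135*g^3 - 0.419300000000001*g^2 - 4.2276*g + 1.4308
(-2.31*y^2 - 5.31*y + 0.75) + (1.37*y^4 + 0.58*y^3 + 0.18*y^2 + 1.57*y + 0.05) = 1.37*y^4 + 0.58*y^3 - 2.13*y^2 - 3.74*y + 0.8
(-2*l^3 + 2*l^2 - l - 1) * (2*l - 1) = -4*l^4 + 6*l^3 - 4*l^2 - l + 1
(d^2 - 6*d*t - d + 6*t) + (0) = d^2 - 6*d*t - d + 6*t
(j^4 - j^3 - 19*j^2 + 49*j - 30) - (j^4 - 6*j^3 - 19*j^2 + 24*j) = 5*j^3 + 25*j - 30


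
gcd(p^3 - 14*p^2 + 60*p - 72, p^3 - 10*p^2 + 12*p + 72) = p^2 - 12*p + 36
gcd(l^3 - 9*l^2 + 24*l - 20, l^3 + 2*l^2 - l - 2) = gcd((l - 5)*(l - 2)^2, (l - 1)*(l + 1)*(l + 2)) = 1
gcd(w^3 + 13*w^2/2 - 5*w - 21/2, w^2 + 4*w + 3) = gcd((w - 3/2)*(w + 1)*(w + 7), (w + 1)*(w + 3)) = w + 1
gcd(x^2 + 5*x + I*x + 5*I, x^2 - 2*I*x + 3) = x + I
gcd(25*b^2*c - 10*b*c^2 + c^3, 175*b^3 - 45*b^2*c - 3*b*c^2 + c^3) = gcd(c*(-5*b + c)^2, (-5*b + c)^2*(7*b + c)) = 25*b^2 - 10*b*c + c^2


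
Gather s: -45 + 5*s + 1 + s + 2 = 6*s - 42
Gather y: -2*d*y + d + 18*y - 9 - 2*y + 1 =d + y*(16 - 2*d) - 8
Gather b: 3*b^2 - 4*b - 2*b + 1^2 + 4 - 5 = 3*b^2 - 6*b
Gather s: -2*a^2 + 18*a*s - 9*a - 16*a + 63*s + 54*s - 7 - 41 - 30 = -2*a^2 - 25*a + s*(18*a + 117) - 78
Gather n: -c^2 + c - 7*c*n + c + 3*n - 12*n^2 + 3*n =-c^2 + 2*c - 12*n^2 + n*(6 - 7*c)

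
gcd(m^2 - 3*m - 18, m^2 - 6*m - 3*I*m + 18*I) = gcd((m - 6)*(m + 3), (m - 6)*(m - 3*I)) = m - 6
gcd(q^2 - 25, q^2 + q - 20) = q + 5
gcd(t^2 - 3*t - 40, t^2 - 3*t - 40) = t^2 - 3*t - 40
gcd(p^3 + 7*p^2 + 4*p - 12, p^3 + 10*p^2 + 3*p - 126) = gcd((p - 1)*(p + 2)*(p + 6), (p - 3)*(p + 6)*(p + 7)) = p + 6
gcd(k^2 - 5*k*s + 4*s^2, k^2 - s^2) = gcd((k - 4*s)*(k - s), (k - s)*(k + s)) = -k + s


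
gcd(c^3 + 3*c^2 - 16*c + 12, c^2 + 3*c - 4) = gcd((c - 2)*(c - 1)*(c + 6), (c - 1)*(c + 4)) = c - 1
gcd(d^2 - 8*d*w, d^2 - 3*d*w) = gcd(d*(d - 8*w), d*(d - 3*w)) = d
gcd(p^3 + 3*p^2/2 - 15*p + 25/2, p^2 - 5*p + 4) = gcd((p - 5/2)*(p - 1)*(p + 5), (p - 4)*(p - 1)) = p - 1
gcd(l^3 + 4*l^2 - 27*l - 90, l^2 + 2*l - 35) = l - 5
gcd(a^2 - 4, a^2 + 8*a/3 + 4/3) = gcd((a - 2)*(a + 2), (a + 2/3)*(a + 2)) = a + 2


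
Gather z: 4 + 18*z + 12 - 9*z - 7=9*z + 9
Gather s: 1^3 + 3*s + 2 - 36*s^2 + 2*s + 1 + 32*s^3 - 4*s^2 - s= 32*s^3 - 40*s^2 + 4*s + 4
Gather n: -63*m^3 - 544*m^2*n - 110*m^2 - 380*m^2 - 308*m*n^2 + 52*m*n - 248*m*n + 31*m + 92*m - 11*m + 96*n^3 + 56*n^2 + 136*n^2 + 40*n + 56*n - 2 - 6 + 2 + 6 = -63*m^3 - 490*m^2 + 112*m + 96*n^3 + n^2*(192 - 308*m) + n*(-544*m^2 - 196*m + 96)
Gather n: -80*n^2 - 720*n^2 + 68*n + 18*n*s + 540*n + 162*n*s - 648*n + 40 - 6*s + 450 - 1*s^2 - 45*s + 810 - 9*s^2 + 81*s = -800*n^2 + n*(180*s - 40) - 10*s^2 + 30*s + 1300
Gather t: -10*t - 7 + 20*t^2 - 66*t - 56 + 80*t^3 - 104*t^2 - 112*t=80*t^3 - 84*t^2 - 188*t - 63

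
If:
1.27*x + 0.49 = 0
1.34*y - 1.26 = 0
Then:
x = -0.39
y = 0.94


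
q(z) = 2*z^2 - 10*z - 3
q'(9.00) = 26.00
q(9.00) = 69.00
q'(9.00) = 26.00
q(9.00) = 69.00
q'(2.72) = 0.88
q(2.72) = -15.40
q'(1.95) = -2.20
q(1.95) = -14.90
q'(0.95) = -6.20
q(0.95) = -10.70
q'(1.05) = -5.80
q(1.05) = -11.30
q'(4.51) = 8.04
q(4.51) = -7.42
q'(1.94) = -2.24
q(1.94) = -14.87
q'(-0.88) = -13.52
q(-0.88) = 7.35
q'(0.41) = -8.36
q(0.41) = -6.76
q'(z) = 4*z - 10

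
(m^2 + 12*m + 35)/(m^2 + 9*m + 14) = (m + 5)/(m + 2)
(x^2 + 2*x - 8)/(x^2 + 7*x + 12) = (x - 2)/(x + 3)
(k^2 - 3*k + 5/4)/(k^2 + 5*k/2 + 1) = (4*k^2 - 12*k + 5)/(2*(2*k^2 + 5*k + 2))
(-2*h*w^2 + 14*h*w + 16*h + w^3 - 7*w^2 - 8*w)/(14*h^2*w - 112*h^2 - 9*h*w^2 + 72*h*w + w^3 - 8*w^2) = (w + 1)/(-7*h + w)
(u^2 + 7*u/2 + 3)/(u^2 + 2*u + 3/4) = 2*(u + 2)/(2*u + 1)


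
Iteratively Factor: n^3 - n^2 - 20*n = (n)*(n^2 - n - 20) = n*(n - 5)*(n + 4)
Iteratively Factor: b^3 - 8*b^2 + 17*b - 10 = (b - 1)*(b^2 - 7*b + 10) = (b - 5)*(b - 1)*(b - 2)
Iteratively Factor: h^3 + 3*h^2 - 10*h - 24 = (h + 2)*(h^2 + h - 12) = (h - 3)*(h + 2)*(h + 4)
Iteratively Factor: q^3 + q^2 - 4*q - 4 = (q + 1)*(q^2 - 4) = (q + 1)*(q + 2)*(q - 2)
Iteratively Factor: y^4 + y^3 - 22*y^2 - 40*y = (y + 2)*(y^3 - y^2 - 20*y) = (y - 5)*(y + 2)*(y^2 + 4*y) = (y - 5)*(y + 2)*(y + 4)*(y)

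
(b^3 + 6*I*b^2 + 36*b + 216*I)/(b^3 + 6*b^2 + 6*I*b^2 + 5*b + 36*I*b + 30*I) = (b^2 + 36)/(b^2 + 6*b + 5)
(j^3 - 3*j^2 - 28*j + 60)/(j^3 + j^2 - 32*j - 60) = (j - 2)/(j + 2)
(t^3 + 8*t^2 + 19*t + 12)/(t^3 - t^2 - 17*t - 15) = (t + 4)/(t - 5)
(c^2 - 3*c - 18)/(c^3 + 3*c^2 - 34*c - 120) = (c + 3)/(c^2 + 9*c + 20)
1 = 1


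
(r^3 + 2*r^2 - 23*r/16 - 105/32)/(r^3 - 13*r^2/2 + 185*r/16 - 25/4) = (8*r^2 + 26*r + 21)/(2*(4*r^2 - 21*r + 20))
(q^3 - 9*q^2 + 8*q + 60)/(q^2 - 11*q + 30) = q + 2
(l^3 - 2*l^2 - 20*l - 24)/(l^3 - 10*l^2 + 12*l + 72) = (l + 2)/(l - 6)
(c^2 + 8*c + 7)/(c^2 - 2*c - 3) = (c + 7)/(c - 3)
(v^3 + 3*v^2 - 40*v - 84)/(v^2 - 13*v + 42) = (v^2 + 9*v + 14)/(v - 7)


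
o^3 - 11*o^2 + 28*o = o*(o - 7)*(o - 4)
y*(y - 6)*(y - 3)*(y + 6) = y^4 - 3*y^3 - 36*y^2 + 108*y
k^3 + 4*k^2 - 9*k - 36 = (k - 3)*(k + 3)*(k + 4)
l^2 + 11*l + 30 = (l + 5)*(l + 6)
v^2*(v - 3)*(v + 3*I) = v^4 - 3*v^3 + 3*I*v^3 - 9*I*v^2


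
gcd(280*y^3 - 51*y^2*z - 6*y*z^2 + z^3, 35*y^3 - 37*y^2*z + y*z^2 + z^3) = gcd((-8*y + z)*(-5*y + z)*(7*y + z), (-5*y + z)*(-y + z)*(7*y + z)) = 35*y^2 - 2*y*z - z^2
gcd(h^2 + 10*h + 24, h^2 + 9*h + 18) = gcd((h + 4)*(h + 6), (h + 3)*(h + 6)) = h + 6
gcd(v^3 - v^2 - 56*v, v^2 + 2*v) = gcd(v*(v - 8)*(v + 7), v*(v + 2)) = v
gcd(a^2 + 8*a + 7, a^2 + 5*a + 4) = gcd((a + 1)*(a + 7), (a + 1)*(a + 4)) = a + 1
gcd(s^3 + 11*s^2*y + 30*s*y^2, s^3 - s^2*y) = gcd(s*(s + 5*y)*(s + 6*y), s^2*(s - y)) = s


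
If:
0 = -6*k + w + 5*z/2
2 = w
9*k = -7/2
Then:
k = -7/18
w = 2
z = -26/15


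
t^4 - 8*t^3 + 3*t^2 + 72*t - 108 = (t - 6)*(t - 3)*(t - 2)*(t + 3)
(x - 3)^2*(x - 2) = x^3 - 8*x^2 + 21*x - 18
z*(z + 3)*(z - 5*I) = z^3 + 3*z^2 - 5*I*z^2 - 15*I*z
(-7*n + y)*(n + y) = -7*n^2 - 6*n*y + y^2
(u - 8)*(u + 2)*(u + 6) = u^3 - 52*u - 96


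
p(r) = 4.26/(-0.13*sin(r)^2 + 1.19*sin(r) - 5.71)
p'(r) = 4.26*(0.26*sin(r)*cos(r) - 1.19*cos(r))/(-0.13*sin(r)^2 + 1.19*sin(r) - 5.71)^2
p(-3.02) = -0.73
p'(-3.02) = 0.15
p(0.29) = -0.79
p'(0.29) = -0.16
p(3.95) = -0.64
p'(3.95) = 0.09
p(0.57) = -0.83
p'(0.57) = -0.14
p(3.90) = -0.65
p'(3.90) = 0.10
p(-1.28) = -0.61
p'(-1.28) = -0.04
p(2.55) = -0.84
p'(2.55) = 0.14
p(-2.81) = -0.70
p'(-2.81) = 0.14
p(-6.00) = -0.79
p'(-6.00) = -0.16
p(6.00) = -0.70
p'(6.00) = -0.14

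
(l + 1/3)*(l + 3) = l^2 + 10*l/3 + 1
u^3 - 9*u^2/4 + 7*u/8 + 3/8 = (u - 3/2)*(u - 1)*(u + 1/4)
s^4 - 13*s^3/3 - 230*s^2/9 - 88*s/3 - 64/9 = (s - 8)*(s + 1/3)*(s + 4/3)*(s + 2)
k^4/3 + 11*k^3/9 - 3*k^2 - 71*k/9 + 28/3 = (k/3 + 1)*(k - 7/3)*(k - 1)*(k + 4)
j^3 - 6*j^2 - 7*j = j*(j - 7)*(j + 1)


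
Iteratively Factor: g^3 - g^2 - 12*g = (g)*(g^2 - g - 12) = g*(g + 3)*(g - 4)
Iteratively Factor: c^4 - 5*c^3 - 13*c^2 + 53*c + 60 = (c - 4)*(c^3 - c^2 - 17*c - 15) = (c - 4)*(c + 3)*(c^2 - 4*c - 5) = (c - 5)*(c - 4)*(c + 3)*(c + 1)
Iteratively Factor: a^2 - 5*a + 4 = (a - 4)*(a - 1)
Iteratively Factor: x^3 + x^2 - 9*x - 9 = (x - 3)*(x^2 + 4*x + 3) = (x - 3)*(x + 1)*(x + 3)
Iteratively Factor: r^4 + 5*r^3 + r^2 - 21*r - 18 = (r + 3)*(r^3 + 2*r^2 - 5*r - 6) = (r - 2)*(r + 3)*(r^2 + 4*r + 3) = (r - 2)*(r + 3)^2*(r + 1)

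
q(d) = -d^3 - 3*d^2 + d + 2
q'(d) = -3*d^2 - 6*d + 1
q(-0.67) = 0.28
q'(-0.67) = 3.67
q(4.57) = -151.53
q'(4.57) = -89.07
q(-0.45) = 1.03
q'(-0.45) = 3.09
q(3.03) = -50.33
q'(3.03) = -44.72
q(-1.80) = -3.69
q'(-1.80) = 2.08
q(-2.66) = -3.07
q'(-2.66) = -4.27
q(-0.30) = 1.46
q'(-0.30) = 2.53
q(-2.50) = -3.62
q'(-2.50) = -2.75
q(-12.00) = 1286.00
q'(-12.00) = -359.00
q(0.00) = 2.00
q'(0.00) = 1.00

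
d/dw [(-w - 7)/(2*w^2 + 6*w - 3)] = (2*w^2 + 28*w + 45)/(4*w^4 + 24*w^3 + 24*w^2 - 36*w + 9)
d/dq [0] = 0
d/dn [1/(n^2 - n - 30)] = (1 - 2*n)/(-n^2 + n + 30)^2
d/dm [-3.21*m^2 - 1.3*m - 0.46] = -6.42*m - 1.3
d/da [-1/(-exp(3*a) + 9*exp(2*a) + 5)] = 3*(6 - exp(a))*exp(2*a)/(-exp(3*a) + 9*exp(2*a) + 5)^2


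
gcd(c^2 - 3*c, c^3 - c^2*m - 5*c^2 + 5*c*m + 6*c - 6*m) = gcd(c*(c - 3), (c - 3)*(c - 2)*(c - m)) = c - 3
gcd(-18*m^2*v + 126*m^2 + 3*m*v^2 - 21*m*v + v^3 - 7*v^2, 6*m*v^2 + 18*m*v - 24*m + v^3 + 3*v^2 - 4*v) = 6*m + v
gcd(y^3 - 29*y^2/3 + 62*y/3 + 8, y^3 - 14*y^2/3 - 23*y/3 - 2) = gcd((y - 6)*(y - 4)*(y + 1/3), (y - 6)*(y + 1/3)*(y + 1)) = y^2 - 17*y/3 - 2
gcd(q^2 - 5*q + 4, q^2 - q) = q - 1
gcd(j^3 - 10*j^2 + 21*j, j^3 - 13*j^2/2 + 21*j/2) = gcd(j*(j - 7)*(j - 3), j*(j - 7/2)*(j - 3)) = j^2 - 3*j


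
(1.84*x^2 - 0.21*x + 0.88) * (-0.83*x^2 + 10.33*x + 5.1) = -1.5272*x^4 + 19.1815*x^3 + 6.4843*x^2 + 8.0194*x + 4.488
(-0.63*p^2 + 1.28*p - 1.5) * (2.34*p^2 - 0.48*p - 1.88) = -1.4742*p^4 + 3.2976*p^3 - 2.94*p^2 - 1.6864*p + 2.82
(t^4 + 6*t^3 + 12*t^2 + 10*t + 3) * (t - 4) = t^5 + 2*t^4 - 12*t^3 - 38*t^2 - 37*t - 12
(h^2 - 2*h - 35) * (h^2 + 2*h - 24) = h^4 - 63*h^2 - 22*h + 840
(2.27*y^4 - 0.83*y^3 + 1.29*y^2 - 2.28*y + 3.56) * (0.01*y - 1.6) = 0.0227*y^5 - 3.6403*y^4 + 1.3409*y^3 - 2.0868*y^2 + 3.6836*y - 5.696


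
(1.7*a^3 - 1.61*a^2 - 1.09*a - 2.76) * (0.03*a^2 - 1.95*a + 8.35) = 0.051*a^5 - 3.3633*a^4 + 17.3018*a^3 - 11.4008*a^2 - 3.7195*a - 23.046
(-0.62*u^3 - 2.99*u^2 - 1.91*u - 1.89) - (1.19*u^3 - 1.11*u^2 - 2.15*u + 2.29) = -1.81*u^3 - 1.88*u^2 + 0.24*u - 4.18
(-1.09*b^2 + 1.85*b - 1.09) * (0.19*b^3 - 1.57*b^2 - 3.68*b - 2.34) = -0.2071*b^5 + 2.0628*b^4 + 0.8996*b^3 - 2.5461*b^2 - 0.317799999999999*b + 2.5506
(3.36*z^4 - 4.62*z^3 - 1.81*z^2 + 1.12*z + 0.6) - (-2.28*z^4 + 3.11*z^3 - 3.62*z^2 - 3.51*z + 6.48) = 5.64*z^4 - 7.73*z^3 + 1.81*z^2 + 4.63*z - 5.88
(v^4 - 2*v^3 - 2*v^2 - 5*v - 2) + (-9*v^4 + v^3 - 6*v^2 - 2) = -8*v^4 - v^3 - 8*v^2 - 5*v - 4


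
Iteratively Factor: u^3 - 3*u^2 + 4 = (u - 2)*(u^2 - u - 2) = (u - 2)*(u + 1)*(u - 2)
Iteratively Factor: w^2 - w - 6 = (w - 3)*(w + 2)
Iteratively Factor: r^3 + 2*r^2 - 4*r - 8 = (r + 2)*(r^2 - 4) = (r - 2)*(r + 2)*(r + 2)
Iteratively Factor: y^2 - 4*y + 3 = (y - 1)*(y - 3)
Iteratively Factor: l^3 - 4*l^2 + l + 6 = (l + 1)*(l^2 - 5*l + 6) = (l - 3)*(l + 1)*(l - 2)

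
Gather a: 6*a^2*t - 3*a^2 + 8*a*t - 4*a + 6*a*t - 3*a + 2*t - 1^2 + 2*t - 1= a^2*(6*t - 3) + a*(14*t - 7) + 4*t - 2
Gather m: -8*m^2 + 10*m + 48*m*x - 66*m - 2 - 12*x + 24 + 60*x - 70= -8*m^2 + m*(48*x - 56) + 48*x - 48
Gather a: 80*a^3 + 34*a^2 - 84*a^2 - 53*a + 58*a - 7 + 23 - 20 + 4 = 80*a^3 - 50*a^2 + 5*a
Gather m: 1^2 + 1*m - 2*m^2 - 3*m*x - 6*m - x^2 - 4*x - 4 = -2*m^2 + m*(-3*x - 5) - x^2 - 4*x - 3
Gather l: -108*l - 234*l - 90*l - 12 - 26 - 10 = -432*l - 48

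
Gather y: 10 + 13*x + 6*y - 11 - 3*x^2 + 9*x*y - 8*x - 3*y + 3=-3*x^2 + 5*x + y*(9*x + 3) + 2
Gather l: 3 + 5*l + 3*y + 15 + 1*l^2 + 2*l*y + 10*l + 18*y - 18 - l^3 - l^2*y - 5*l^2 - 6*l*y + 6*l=-l^3 + l^2*(-y - 4) + l*(21 - 4*y) + 21*y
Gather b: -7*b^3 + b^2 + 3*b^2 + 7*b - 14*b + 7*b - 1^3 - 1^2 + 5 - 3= -7*b^3 + 4*b^2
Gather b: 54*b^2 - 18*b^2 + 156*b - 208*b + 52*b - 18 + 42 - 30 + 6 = 36*b^2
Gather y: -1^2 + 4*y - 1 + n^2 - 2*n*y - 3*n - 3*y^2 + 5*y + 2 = n^2 - 3*n - 3*y^2 + y*(9 - 2*n)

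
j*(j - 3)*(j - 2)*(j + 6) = j^4 + j^3 - 24*j^2 + 36*j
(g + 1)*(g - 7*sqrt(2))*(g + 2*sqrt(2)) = g^3 - 5*sqrt(2)*g^2 + g^2 - 28*g - 5*sqrt(2)*g - 28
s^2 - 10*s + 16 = (s - 8)*(s - 2)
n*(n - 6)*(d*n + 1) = d*n^3 - 6*d*n^2 + n^2 - 6*n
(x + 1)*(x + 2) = x^2 + 3*x + 2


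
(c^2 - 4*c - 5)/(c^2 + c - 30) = (c + 1)/(c + 6)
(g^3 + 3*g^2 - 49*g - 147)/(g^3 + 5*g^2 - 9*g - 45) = (g^2 - 49)/(g^2 + 2*g - 15)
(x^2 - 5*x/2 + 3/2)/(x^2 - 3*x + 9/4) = 2*(x - 1)/(2*x - 3)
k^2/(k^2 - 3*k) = k/(k - 3)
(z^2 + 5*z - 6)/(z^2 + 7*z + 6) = (z - 1)/(z + 1)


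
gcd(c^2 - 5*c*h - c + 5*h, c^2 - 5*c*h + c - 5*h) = c - 5*h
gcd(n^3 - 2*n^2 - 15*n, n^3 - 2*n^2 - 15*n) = n^3 - 2*n^2 - 15*n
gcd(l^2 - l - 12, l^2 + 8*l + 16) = 1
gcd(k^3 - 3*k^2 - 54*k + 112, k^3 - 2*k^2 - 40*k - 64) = k - 8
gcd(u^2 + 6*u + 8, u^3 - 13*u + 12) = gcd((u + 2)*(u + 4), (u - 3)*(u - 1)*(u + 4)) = u + 4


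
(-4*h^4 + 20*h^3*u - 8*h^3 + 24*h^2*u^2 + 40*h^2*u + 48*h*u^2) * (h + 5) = -4*h^5 + 20*h^4*u - 28*h^4 + 24*h^3*u^2 + 140*h^3*u - 40*h^3 + 168*h^2*u^2 + 200*h^2*u + 240*h*u^2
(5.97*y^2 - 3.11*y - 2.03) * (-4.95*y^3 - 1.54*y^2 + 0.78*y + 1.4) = -29.5515*y^5 + 6.2007*y^4 + 19.4945*y^3 + 9.0584*y^2 - 5.9374*y - 2.842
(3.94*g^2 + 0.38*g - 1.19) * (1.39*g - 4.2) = 5.4766*g^3 - 16.0198*g^2 - 3.2501*g + 4.998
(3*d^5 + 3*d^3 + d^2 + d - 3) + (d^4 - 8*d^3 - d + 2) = 3*d^5 + d^4 - 5*d^3 + d^2 - 1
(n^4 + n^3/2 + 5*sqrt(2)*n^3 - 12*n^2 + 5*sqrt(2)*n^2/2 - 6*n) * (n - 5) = n^5 - 9*n^4/2 + 5*sqrt(2)*n^4 - 45*sqrt(2)*n^3/2 - 29*n^3/2 - 25*sqrt(2)*n^2/2 + 54*n^2 + 30*n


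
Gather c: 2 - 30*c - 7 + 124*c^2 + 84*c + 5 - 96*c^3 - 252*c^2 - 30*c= -96*c^3 - 128*c^2 + 24*c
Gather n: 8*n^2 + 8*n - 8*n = 8*n^2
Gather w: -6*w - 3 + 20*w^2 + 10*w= 20*w^2 + 4*w - 3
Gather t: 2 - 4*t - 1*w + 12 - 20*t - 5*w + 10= -24*t - 6*w + 24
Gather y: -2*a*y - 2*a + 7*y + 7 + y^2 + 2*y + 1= -2*a + y^2 + y*(9 - 2*a) + 8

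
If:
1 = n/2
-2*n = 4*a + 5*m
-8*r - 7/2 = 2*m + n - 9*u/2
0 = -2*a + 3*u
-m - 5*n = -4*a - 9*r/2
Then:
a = 1823/1182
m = -1202/591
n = 2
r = 236/591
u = 1823/1773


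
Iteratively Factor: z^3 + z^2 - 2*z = (z - 1)*(z^2 + 2*z) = (z - 1)*(z + 2)*(z)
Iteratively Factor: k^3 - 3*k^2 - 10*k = (k + 2)*(k^2 - 5*k) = (k - 5)*(k + 2)*(k)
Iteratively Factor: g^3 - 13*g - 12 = (g - 4)*(g^2 + 4*g + 3) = (g - 4)*(g + 3)*(g + 1)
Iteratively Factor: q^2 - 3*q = (q)*(q - 3)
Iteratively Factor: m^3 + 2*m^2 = (m)*(m^2 + 2*m) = m^2*(m + 2)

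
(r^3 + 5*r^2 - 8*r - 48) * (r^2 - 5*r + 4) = r^5 - 29*r^3 + 12*r^2 + 208*r - 192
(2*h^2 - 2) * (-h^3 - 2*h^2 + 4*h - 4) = -2*h^5 - 4*h^4 + 10*h^3 - 4*h^2 - 8*h + 8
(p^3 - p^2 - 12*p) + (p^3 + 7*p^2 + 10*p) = 2*p^3 + 6*p^2 - 2*p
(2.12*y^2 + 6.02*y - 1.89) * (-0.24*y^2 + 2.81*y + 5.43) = -0.5088*y^4 + 4.5124*y^3 + 28.8814*y^2 + 27.3777*y - 10.2627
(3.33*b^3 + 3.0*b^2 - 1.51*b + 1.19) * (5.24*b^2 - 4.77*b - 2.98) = 17.4492*b^5 - 0.164099999999998*b^4 - 32.1458*b^3 + 4.4983*b^2 - 1.1765*b - 3.5462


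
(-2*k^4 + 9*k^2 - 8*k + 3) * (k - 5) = -2*k^5 + 10*k^4 + 9*k^3 - 53*k^2 + 43*k - 15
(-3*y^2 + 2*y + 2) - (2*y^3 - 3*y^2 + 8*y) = -2*y^3 - 6*y + 2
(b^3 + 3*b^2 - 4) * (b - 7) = b^4 - 4*b^3 - 21*b^2 - 4*b + 28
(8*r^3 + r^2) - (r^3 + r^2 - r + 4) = 7*r^3 + r - 4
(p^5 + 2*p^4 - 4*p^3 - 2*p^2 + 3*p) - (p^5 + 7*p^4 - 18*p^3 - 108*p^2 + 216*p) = -5*p^4 + 14*p^3 + 106*p^2 - 213*p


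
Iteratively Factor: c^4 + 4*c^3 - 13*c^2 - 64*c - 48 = (c + 4)*(c^3 - 13*c - 12) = (c + 1)*(c + 4)*(c^2 - c - 12) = (c - 4)*(c + 1)*(c + 4)*(c + 3)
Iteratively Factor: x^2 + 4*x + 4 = (x + 2)*(x + 2)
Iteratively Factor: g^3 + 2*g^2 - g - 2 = (g - 1)*(g^2 + 3*g + 2) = (g - 1)*(g + 1)*(g + 2)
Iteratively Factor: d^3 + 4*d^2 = (d)*(d^2 + 4*d) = d*(d + 4)*(d)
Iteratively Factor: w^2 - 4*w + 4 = (w - 2)*(w - 2)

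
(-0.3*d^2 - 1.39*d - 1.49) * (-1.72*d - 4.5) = 0.516*d^3 + 3.7408*d^2 + 8.8178*d + 6.705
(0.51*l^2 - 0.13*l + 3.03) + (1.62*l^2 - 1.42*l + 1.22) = 2.13*l^2 - 1.55*l + 4.25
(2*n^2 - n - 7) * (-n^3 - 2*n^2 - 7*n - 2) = -2*n^5 - 3*n^4 - 5*n^3 + 17*n^2 + 51*n + 14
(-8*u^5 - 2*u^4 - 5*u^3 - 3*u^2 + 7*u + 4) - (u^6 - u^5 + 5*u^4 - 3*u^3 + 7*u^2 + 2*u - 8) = -u^6 - 7*u^5 - 7*u^4 - 2*u^3 - 10*u^2 + 5*u + 12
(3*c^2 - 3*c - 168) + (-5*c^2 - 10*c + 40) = -2*c^2 - 13*c - 128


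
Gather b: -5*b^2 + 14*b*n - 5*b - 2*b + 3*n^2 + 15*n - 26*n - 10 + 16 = -5*b^2 + b*(14*n - 7) + 3*n^2 - 11*n + 6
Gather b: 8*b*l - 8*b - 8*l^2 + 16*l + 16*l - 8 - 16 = b*(8*l - 8) - 8*l^2 + 32*l - 24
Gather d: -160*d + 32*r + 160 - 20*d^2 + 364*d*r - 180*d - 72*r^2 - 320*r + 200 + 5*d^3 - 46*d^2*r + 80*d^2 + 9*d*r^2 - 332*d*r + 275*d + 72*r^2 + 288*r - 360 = 5*d^3 + d^2*(60 - 46*r) + d*(9*r^2 + 32*r - 65)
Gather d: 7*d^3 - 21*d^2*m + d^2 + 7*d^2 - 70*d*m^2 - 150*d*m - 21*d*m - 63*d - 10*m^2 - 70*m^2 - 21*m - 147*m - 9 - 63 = 7*d^3 + d^2*(8 - 21*m) + d*(-70*m^2 - 171*m - 63) - 80*m^2 - 168*m - 72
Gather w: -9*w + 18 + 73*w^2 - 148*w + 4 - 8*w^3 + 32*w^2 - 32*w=-8*w^3 + 105*w^2 - 189*w + 22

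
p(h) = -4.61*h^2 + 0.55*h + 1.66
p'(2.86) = -25.82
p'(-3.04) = 28.58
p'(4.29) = -39.00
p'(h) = 0.55 - 9.22*h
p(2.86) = -34.47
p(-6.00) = -167.60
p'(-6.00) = 55.87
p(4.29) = -80.82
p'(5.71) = -52.10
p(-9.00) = -376.70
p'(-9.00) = 83.53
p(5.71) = -145.50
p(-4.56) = -96.71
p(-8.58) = -342.43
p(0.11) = 1.66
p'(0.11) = -0.46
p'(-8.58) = 79.66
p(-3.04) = -42.62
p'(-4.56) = 42.59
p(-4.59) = -97.99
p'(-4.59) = 42.87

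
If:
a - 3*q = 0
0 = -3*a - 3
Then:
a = -1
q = -1/3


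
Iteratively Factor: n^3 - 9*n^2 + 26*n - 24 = (n - 3)*(n^2 - 6*n + 8) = (n - 4)*(n - 3)*(n - 2)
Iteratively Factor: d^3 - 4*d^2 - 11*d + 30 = (d - 5)*(d^2 + d - 6) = (d - 5)*(d - 2)*(d + 3)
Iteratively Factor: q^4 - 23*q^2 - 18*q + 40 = (q - 5)*(q^3 + 5*q^2 + 2*q - 8) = (q - 5)*(q + 4)*(q^2 + q - 2) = (q - 5)*(q + 2)*(q + 4)*(q - 1)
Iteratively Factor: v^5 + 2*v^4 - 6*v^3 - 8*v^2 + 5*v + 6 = (v + 1)*(v^4 + v^3 - 7*v^2 - v + 6) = (v - 2)*(v + 1)*(v^3 + 3*v^2 - v - 3) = (v - 2)*(v + 1)*(v + 3)*(v^2 - 1) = (v - 2)*(v + 1)^2*(v + 3)*(v - 1)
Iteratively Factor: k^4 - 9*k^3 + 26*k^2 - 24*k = (k - 2)*(k^3 - 7*k^2 + 12*k) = (k - 3)*(k - 2)*(k^2 - 4*k) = (k - 4)*(k - 3)*(k - 2)*(k)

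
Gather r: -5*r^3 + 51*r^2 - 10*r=-5*r^3 + 51*r^2 - 10*r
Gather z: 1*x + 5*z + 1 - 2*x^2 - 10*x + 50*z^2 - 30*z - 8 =-2*x^2 - 9*x + 50*z^2 - 25*z - 7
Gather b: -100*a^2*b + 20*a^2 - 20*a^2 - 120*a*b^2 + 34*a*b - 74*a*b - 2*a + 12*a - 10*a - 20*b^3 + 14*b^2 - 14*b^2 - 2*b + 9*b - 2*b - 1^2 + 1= -120*a*b^2 - 20*b^3 + b*(-100*a^2 - 40*a + 5)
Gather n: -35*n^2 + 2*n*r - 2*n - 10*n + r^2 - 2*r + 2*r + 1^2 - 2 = -35*n^2 + n*(2*r - 12) + r^2 - 1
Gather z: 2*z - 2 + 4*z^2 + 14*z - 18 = 4*z^2 + 16*z - 20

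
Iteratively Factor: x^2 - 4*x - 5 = (x + 1)*(x - 5)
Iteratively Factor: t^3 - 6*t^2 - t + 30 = (t + 2)*(t^2 - 8*t + 15) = (t - 3)*(t + 2)*(t - 5)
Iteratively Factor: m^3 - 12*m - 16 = (m - 4)*(m^2 + 4*m + 4) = (m - 4)*(m + 2)*(m + 2)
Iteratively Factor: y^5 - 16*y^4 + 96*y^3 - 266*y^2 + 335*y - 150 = (y - 3)*(y^4 - 13*y^3 + 57*y^2 - 95*y + 50) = (y - 5)*(y - 3)*(y^3 - 8*y^2 + 17*y - 10) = (y - 5)*(y - 3)*(y - 2)*(y^2 - 6*y + 5) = (y - 5)*(y - 3)*(y - 2)*(y - 1)*(y - 5)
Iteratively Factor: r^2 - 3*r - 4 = (r - 4)*(r + 1)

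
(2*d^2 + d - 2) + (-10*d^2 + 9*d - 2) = -8*d^2 + 10*d - 4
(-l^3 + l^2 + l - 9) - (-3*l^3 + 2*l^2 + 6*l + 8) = 2*l^3 - l^2 - 5*l - 17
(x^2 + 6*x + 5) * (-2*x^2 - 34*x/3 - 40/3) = -2*x^4 - 70*x^3/3 - 274*x^2/3 - 410*x/3 - 200/3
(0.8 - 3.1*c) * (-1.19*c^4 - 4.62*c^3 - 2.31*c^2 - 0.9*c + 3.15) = 3.689*c^5 + 13.37*c^4 + 3.465*c^3 + 0.942*c^2 - 10.485*c + 2.52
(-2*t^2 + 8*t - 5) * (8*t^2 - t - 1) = -16*t^4 + 66*t^3 - 46*t^2 - 3*t + 5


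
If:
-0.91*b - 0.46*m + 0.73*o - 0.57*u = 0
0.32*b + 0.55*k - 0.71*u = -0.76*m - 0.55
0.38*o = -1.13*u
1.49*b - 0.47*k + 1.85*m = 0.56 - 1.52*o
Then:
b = -6.29309213264741*u - 0.0282919349968875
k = -4.01723066013142*u - 1.06087798186682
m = 6.49113992831507*u + 0.0559688279286253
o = -2.97368421052632*u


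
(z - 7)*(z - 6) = z^2 - 13*z + 42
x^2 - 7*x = x*(x - 7)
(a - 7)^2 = a^2 - 14*a + 49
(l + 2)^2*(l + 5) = l^3 + 9*l^2 + 24*l + 20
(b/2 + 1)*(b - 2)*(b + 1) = b^3/2 + b^2/2 - 2*b - 2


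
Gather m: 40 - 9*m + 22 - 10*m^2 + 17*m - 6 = -10*m^2 + 8*m + 56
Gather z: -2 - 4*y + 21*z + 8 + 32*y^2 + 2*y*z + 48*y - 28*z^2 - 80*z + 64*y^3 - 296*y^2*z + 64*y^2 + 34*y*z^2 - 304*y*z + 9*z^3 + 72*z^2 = 64*y^3 + 96*y^2 + 44*y + 9*z^3 + z^2*(34*y + 44) + z*(-296*y^2 - 302*y - 59) + 6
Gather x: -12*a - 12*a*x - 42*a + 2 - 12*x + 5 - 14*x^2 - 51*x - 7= -54*a - 14*x^2 + x*(-12*a - 63)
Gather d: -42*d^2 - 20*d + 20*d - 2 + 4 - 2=-42*d^2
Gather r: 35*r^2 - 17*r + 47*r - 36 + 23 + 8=35*r^2 + 30*r - 5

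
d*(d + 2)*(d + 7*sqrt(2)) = d^3 + 2*d^2 + 7*sqrt(2)*d^2 + 14*sqrt(2)*d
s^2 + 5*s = s*(s + 5)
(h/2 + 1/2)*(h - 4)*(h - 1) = h^3/2 - 2*h^2 - h/2 + 2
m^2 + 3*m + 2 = (m + 1)*(m + 2)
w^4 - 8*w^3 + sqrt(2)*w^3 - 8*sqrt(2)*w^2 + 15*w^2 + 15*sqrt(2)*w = w*(w - 5)*(w - 3)*(w + sqrt(2))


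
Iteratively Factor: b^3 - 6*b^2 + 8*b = (b - 2)*(b^2 - 4*b) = b*(b - 2)*(b - 4)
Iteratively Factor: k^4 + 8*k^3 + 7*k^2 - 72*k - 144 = (k + 4)*(k^3 + 4*k^2 - 9*k - 36) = (k + 3)*(k + 4)*(k^2 + k - 12) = (k - 3)*(k + 3)*(k + 4)*(k + 4)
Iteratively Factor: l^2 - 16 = (l - 4)*(l + 4)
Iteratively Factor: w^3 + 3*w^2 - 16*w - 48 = (w + 4)*(w^2 - w - 12) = (w + 3)*(w + 4)*(w - 4)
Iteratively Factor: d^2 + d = (d)*(d + 1)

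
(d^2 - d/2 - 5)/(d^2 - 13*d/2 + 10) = (d + 2)/(d - 4)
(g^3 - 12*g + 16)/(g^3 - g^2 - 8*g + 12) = (g + 4)/(g + 3)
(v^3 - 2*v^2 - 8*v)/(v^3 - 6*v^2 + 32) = v/(v - 4)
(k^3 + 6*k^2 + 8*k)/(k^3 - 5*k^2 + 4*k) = (k^2 + 6*k + 8)/(k^2 - 5*k + 4)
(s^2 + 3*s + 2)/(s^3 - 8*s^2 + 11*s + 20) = (s + 2)/(s^2 - 9*s + 20)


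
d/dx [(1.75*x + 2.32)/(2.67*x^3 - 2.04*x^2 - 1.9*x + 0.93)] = (-9.345*x^3 - 15.0132*x^2 + 9.4656*x + 6.0355)/(7.1289*x^6 - 10.8936*x^5 - 5.9844*x^4 + 12.7182*x^3 - 0.184400000000001*x^2 - 3.534*x + 0.8649)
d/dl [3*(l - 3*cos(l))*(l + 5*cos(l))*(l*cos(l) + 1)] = -3*l^3*sin(l) - 6*l^2*sin(2*l) + 9*l^2*cos(l) + 111*l*sin(l)/4 + 135*l*sin(3*l)/4 + 6*l*cos(2*l) + 12*l + 45*sin(2*l) - 111*cos(l)/4 - 45*cos(3*l)/4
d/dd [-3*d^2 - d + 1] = -6*d - 1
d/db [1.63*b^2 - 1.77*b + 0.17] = 3.26*b - 1.77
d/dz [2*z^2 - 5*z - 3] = 4*z - 5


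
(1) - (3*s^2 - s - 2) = -3*s^2 + s + 3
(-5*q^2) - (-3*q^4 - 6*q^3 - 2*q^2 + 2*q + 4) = 3*q^4 + 6*q^3 - 3*q^2 - 2*q - 4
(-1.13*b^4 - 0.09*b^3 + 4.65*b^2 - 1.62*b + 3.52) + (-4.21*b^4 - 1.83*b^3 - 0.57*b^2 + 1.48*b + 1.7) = -5.34*b^4 - 1.92*b^3 + 4.08*b^2 - 0.14*b + 5.22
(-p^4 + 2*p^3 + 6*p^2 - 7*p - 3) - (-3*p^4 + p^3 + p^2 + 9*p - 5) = 2*p^4 + p^3 + 5*p^2 - 16*p + 2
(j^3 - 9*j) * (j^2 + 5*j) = j^5 + 5*j^4 - 9*j^3 - 45*j^2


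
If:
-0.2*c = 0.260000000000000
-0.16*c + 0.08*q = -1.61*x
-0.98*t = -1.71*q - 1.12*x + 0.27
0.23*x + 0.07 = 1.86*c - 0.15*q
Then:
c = -1.30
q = -17.74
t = -30.37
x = 0.75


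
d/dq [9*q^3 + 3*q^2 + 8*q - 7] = 27*q^2 + 6*q + 8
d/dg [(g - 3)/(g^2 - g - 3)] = (g^2 - g - (g - 3)*(2*g - 1) - 3)/(-g^2 + g + 3)^2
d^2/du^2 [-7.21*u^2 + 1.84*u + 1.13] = -14.4200000000000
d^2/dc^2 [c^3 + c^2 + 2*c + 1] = 6*c + 2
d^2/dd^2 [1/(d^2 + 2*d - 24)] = 2*(-d^2 - 2*d + 4*(d + 1)^2 + 24)/(d^2 + 2*d - 24)^3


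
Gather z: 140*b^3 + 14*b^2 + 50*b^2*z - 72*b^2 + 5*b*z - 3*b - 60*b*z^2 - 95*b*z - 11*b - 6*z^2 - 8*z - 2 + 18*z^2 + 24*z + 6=140*b^3 - 58*b^2 - 14*b + z^2*(12 - 60*b) + z*(50*b^2 - 90*b + 16) + 4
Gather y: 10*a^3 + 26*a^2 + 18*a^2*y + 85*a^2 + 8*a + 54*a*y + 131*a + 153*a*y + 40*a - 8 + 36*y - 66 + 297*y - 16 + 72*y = 10*a^3 + 111*a^2 + 179*a + y*(18*a^2 + 207*a + 405) - 90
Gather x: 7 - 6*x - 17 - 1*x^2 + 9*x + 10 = -x^2 + 3*x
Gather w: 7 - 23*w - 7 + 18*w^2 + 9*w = 18*w^2 - 14*w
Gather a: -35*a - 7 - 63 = -35*a - 70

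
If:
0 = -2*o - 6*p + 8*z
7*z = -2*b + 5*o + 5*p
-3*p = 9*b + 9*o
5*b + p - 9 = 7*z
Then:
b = 48/113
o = 15/113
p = -189/113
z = -138/113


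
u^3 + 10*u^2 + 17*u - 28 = (u - 1)*(u + 4)*(u + 7)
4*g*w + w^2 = w*(4*g + w)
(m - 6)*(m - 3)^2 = m^3 - 12*m^2 + 45*m - 54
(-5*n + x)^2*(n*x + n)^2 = 25*n^4*x^2 + 50*n^4*x + 25*n^4 - 10*n^3*x^3 - 20*n^3*x^2 - 10*n^3*x + n^2*x^4 + 2*n^2*x^3 + n^2*x^2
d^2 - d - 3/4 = (d - 3/2)*(d + 1/2)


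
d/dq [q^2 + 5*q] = 2*q + 5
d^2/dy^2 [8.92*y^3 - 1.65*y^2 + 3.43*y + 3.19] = 53.52*y - 3.3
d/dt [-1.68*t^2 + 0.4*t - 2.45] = 0.4 - 3.36*t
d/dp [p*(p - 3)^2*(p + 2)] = 4*p^3 - 12*p^2 - 6*p + 18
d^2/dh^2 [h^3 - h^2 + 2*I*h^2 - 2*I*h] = 6*h - 2 + 4*I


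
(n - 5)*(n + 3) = n^2 - 2*n - 15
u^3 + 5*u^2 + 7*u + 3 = (u + 1)^2*(u + 3)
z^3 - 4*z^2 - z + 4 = (z - 4)*(z - 1)*(z + 1)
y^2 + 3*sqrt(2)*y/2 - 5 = (y - sqrt(2))*(y + 5*sqrt(2)/2)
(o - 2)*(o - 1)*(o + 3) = o^3 - 7*o + 6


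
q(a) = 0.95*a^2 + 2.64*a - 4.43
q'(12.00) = 25.44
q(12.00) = 164.05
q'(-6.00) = -8.76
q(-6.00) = 13.93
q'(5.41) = 12.92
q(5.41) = 37.66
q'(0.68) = 3.93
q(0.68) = -2.20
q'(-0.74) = 1.23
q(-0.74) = -5.86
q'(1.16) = 4.84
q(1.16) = -0.09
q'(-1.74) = -0.67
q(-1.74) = -6.15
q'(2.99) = 8.32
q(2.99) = 11.96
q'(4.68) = 11.53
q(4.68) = 28.73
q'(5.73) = 13.53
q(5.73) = 41.89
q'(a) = 1.9*a + 2.64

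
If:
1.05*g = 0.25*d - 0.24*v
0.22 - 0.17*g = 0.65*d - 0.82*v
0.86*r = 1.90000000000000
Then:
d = 1.24386206896552*v + 0.318620689655172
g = 0.0675862068965517*v + 0.0758620689655172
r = 2.21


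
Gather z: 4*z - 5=4*z - 5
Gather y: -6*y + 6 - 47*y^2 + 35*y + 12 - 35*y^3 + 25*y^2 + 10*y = -35*y^3 - 22*y^2 + 39*y + 18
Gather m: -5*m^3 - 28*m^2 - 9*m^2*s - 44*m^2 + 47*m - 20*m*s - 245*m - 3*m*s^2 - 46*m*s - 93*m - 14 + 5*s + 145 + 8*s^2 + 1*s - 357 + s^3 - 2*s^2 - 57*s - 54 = -5*m^3 + m^2*(-9*s - 72) + m*(-3*s^2 - 66*s - 291) + s^3 + 6*s^2 - 51*s - 280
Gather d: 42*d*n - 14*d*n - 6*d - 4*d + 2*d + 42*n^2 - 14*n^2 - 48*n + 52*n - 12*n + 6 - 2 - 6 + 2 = d*(28*n - 8) + 28*n^2 - 8*n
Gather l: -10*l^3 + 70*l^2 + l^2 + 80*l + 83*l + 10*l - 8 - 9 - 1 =-10*l^3 + 71*l^2 + 173*l - 18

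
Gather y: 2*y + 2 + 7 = 2*y + 9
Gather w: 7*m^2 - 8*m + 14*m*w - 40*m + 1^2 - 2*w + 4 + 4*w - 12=7*m^2 - 48*m + w*(14*m + 2) - 7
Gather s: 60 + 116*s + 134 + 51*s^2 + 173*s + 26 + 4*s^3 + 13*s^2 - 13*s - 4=4*s^3 + 64*s^2 + 276*s + 216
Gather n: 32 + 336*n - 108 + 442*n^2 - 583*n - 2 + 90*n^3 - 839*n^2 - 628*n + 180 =90*n^3 - 397*n^2 - 875*n + 102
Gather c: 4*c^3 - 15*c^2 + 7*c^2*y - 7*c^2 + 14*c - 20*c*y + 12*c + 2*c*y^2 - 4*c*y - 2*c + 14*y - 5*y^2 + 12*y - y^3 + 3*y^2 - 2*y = 4*c^3 + c^2*(7*y - 22) + c*(2*y^2 - 24*y + 24) - y^3 - 2*y^2 + 24*y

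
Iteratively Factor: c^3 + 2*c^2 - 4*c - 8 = (c - 2)*(c^2 + 4*c + 4) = (c - 2)*(c + 2)*(c + 2)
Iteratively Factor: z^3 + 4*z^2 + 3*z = (z)*(z^2 + 4*z + 3) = z*(z + 3)*(z + 1)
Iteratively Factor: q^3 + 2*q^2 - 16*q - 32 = (q - 4)*(q^2 + 6*q + 8) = (q - 4)*(q + 2)*(q + 4)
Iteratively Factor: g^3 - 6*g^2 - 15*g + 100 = (g + 4)*(g^2 - 10*g + 25) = (g - 5)*(g + 4)*(g - 5)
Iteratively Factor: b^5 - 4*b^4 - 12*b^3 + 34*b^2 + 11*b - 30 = (b + 1)*(b^4 - 5*b^3 - 7*b^2 + 41*b - 30) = (b - 2)*(b + 1)*(b^3 - 3*b^2 - 13*b + 15) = (b - 5)*(b - 2)*(b + 1)*(b^2 + 2*b - 3) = (b - 5)*(b - 2)*(b + 1)*(b + 3)*(b - 1)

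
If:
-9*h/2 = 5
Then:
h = -10/9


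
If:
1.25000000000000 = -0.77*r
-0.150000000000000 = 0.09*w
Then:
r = -1.62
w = -1.67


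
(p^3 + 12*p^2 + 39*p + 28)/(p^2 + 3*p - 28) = (p^2 + 5*p + 4)/(p - 4)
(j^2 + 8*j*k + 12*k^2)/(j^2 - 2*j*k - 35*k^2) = (j^2 + 8*j*k + 12*k^2)/(j^2 - 2*j*k - 35*k^2)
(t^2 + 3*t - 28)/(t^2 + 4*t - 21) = (t - 4)/(t - 3)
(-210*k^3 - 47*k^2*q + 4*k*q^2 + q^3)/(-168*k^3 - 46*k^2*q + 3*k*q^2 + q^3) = (5*k + q)/(4*k + q)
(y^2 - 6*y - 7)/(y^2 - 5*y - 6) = (y - 7)/(y - 6)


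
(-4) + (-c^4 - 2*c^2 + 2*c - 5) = -c^4 - 2*c^2 + 2*c - 9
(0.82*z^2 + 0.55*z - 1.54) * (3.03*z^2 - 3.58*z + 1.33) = 2.4846*z^4 - 1.2691*z^3 - 5.5446*z^2 + 6.2447*z - 2.0482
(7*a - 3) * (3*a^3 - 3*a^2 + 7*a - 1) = 21*a^4 - 30*a^3 + 58*a^2 - 28*a + 3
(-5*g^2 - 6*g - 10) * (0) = 0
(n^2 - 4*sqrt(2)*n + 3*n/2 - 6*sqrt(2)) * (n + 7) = n^3 - 4*sqrt(2)*n^2 + 17*n^2/2 - 34*sqrt(2)*n + 21*n/2 - 42*sqrt(2)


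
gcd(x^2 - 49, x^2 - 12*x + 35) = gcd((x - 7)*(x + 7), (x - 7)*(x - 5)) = x - 7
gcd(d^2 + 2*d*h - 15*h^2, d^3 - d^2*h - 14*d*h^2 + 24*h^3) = d - 3*h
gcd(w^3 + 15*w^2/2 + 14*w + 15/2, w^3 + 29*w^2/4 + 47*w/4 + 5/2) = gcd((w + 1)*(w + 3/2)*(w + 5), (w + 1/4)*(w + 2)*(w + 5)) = w + 5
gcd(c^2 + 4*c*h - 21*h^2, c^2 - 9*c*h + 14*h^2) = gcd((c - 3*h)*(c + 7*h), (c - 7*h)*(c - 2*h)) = 1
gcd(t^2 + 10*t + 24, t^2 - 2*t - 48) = t + 6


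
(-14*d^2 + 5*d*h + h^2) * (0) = 0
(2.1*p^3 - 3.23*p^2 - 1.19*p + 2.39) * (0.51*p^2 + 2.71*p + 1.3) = 1.071*p^5 + 4.0437*p^4 - 6.6302*p^3 - 6.205*p^2 + 4.9299*p + 3.107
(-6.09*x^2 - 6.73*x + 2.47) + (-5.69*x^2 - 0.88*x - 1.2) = -11.78*x^2 - 7.61*x + 1.27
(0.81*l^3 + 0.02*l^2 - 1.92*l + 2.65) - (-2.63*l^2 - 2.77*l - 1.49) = 0.81*l^3 + 2.65*l^2 + 0.85*l + 4.14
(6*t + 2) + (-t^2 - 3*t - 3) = -t^2 + 3*t - 1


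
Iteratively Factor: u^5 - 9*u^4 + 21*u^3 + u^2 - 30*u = (u - 2)*(u^4 - 7*u^3 + 7*u^2 + 15*u) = (u - 5)*(u - 2)*(u^3 - 2*u^2 - 3*u) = (u - 5)*(u - 2)*(u + 1)*(u^2 - 3*u) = u*(u - 5)*(u - 2)*(u + 1)*(u - 3)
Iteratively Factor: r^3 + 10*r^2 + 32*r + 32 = (r + 2)*(r^2 + 8*r + 16) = (r + 2)*(r + 4)*(r + 4)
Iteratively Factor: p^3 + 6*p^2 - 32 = (p + 4)*(p^2 + 2*p - 8) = (p - 2)*(p + 4)*(p + 4)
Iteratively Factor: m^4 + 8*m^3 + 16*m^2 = (m + 4)*(m^3 + 4*m^2) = m*(m + 4)*(m^2 + 4*m) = m*(m + 4)^2*(m)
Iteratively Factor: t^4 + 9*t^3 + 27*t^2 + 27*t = (t)*(t^3 + 9*t^2 + 27*t + 27) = t*(t + 3)*(t^2 + 6*t + 9) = t*(t + 3)^2*(t + 3)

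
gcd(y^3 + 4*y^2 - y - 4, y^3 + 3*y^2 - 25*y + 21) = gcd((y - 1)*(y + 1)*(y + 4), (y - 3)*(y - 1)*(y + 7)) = y - 1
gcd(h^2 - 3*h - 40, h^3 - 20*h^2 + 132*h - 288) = h - 8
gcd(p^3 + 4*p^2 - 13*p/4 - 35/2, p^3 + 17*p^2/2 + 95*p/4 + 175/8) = p^2 + 6*p + 35/4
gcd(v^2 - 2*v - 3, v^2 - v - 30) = 1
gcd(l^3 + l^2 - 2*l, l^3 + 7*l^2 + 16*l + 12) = l + 2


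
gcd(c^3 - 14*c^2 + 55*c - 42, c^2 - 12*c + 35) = c - 7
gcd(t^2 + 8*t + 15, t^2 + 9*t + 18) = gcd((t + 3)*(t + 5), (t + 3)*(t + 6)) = t + 3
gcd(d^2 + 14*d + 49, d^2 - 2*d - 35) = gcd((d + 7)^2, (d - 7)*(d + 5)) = 1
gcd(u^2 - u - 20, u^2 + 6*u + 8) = u + 4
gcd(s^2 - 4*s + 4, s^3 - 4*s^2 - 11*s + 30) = s - 2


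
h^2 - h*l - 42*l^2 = (h - 7*l)*(h + 6*l)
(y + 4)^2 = y^2 + 8*y + 16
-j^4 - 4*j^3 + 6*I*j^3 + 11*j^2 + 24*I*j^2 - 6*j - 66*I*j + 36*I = (j + 6)*(j - 6*I)*(-I*j + I)^2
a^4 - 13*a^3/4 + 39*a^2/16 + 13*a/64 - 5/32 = (a - 2)*(a - 5/4)*(a - 1/4)*(a + 1/4)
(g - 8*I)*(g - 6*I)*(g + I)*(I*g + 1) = I*g^4 + 14*g^3 - 47*I*g^2 + 14*g - 48*I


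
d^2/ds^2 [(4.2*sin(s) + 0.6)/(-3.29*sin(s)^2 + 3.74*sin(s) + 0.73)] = (-45.4612199999999*sin(s)^5 - 77.65716*sin(s)^4 + 52.54788*sin(s)^3 + 36.2769600000001*sin(s)^2 + 15.62622*sin(s) - 3.26651999999996)/(-3.29*sin(s)^2 + 3.74*sin(s) + 0.73)^3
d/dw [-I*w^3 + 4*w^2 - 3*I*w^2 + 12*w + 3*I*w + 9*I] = -3*I*w^2 + w*(8 - 6*I) + 12 + 3*I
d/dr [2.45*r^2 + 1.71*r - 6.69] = 4.9*r + 1.71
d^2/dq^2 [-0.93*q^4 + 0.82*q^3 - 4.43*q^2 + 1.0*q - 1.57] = -11.16*q^2 + 4.92*q - 8.86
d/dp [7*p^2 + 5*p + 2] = 14*p + 5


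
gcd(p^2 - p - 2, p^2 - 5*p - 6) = p + 1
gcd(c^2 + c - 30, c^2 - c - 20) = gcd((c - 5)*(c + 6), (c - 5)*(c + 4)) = c - 5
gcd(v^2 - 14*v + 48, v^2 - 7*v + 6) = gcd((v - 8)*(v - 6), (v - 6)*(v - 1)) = v - 6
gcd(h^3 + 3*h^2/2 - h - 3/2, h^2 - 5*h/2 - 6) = h + 3/2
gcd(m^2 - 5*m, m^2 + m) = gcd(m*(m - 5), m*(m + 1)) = m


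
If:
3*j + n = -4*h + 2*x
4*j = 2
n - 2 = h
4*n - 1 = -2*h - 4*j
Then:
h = -3/2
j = 1/2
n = 1/2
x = -2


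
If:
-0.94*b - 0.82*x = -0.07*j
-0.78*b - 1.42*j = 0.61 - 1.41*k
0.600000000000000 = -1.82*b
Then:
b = -0.33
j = 11.7142857142857*x - 4.42700156985871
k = 11.7973657548126*x - 4.20814545130655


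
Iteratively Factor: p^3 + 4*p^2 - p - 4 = (p + 4)*(p^2 - 1) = (p + 1)*(p + 4)*(p - 1)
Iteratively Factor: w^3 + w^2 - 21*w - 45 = (w + 3)*(w^2 - 2*w - 15) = (w - 5)*(w + 3)*(w + 3)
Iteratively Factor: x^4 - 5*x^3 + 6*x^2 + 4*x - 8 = (x + 1)*(x^3 - 6*x^2 + 12*x - 8) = (x - 2)*(x + 1)*(x^2 - 4*x + 4) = (x - 2)^2*(x + 1)*(x - 2)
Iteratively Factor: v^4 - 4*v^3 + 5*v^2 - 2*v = (v)*(v^3 - 4*v^2 + 5*v - 2) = v*(v - 2)*(v^2 - 2*v + 1) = v*(v - 2)*(v - 1)*(v - 1)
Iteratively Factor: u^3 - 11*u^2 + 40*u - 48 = (u - 4)*(u^2 - 7*u + 12) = (u - 4)^2*(u - 3)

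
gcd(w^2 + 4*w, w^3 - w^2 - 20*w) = w^2 + 4*w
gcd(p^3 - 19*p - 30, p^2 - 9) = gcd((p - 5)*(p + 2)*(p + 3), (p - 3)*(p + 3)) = p + 3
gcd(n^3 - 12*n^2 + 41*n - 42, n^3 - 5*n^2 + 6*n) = n^2 - 5*n + 6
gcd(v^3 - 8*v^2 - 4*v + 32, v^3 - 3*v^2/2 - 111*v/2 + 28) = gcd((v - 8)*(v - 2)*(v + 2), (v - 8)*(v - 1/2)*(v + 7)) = v - 8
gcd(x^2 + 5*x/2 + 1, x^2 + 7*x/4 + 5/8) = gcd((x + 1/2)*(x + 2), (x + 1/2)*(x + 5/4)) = x + 1/2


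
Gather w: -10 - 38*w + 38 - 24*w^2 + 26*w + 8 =-24*w^2 - 12*w + 36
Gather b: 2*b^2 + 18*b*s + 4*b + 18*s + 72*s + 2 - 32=2*b^2 + b*(18*s + 4) + 90*s - 30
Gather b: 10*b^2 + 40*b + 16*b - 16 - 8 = 10*b^2 + 56*b - 24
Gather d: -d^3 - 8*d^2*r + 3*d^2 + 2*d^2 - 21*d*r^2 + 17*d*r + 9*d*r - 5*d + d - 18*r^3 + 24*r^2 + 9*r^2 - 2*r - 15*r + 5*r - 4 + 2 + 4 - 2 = -d^3 + d^2*(5 - 8*r) + d*(-21*r^2 + 26*r - 4) - 18*r^3 + 33*r^2 - 12*r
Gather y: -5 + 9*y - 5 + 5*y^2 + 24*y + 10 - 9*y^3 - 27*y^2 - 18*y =-9*y^3 - 22*y^2 + 15*y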